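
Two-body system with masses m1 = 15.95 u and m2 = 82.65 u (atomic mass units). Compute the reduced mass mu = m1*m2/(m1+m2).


mu = m1 * m2 / (m1 + m2)
= 15.95 * 82.65 / (15.95 + 82.65)
= 1318.2675 / 98.6
= 13.3699 u

13.3699


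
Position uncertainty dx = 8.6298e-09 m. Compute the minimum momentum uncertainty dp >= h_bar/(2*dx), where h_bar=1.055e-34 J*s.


dp = h_bar / (2 * dx)
= 1.055e-34 / (2 * 8.6298e-09)
= 1.055e-34 / 1.7260e-08
= 6.1125e-27 kg*m/s

6.1125e-27


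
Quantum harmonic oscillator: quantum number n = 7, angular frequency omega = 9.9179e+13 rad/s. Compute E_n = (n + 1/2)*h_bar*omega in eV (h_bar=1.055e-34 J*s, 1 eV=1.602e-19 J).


E = (n + 1/2) * h_bar * omega
= (7 + 0.5) * 1.055e-34 * 9.9179e+13
= 7.5 * 1.0463e-20
= 7.8475e-20 J
= 0.4899 eV

0.4899


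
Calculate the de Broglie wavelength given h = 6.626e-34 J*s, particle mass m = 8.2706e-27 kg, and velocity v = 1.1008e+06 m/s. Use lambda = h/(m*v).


lambda = h / (m * v)
= 6.626e-34 / (8.2706e-27 * 1.1008e+06)
= 6.626e-34 / 9.1043e-21
= 7.2779e-14 m

7.2779e-14


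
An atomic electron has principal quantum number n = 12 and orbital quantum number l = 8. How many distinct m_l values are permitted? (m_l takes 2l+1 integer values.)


m_l ranges from -l to +l in integer steps
So m_l goes from -8 to +8
Count = 2l + 1 = 2*8 + 1
= 17

17


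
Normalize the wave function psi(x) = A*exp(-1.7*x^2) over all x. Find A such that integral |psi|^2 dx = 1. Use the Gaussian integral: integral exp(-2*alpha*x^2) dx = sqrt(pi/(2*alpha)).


integral |psi|^2 dx = A^2 * sqrt(pi/(2*alpha)) = 1
A^2 = sqrt(2*alpha/pi)
= sqrt(2 * 1.7 / pi)
= 1.040314
A = sqrt(1.040314)
= 1.02

1.02


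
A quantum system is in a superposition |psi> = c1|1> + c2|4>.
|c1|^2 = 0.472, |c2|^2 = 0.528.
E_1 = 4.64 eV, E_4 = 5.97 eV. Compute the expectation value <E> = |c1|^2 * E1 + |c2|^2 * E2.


<E> = |c1|^2 * E1 + |c2|^2 * E2
= 0.472 * 4.64 + 0.528 * 5.97
= 2.1901 + 3.1522
= 5.3422 eV

5.3422


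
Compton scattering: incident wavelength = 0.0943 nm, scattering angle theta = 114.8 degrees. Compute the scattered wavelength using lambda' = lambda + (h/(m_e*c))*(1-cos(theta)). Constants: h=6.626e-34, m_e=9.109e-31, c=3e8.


Compton wavelength: h/(m_e*c) = 2.4247e-12 m
d_lambda = 2.4247e-12 * (1 - cos(114.8 deg))
= 2.4247e-12 * 1.419452
= 3.4418e-12 m = 0.003442 nm
lambda' = 0.0943 + 0.003442
= 0.097742 nm

0.097742


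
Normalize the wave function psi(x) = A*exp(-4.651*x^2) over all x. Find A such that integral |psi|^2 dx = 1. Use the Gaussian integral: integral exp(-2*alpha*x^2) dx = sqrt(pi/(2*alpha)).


integral |psi|^2 dx = A^2 * sqrt(pi/(2*alpha)) = 1
A^2 = sqrt(2*alpha/pi)
= sqrt(2 * 4.651 / pi)
= 1.720732
A = sqrt(1.720732)
= 1.3118

1.3118


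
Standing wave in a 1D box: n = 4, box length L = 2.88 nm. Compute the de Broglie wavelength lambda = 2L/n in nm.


lambda = 2L / n
= 2 * 2.88 / 4
= 5.76 / 4
= 1.44 nm

1.44


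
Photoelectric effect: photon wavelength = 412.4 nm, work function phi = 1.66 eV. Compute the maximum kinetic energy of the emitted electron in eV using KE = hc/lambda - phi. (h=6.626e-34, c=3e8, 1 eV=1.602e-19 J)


E_photon = hc / lambda
= (6.626e-34)(3e8) / (412.4e-9)
= 4.8201e-19 J
= 3.0088 eV
KE = E_photon - phi
= 3.0088 - 1.66
= 1.3488 eV

1.3488


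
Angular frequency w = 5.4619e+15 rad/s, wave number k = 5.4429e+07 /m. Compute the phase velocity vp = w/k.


vp = w / k
= 5.4619e+15 / 5.4429e+07
= 1.0035e+08 m/s

1.0035e+08


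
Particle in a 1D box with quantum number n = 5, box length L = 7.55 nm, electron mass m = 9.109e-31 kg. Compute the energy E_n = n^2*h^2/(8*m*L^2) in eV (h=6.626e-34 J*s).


E = n^2 * h^2 / (8 * m * L^2)
= 5^2 * (6.626e-34)^2 / (8 * 9.109e-31 * (7.55e-9)^2)
= 25 * 4.3904e-67 / (8 * 9.109e-31 * 5.7002e-17)
= 2.6423e-20 J
= 0.1649 eV

0.1649


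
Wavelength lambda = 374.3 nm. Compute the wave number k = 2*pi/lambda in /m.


k = 2 * pi / lambda
= 6.2832 / (374.3e-9)
= 6.2832 / 3.7430e-07
= 1.6786e+07 /m

1.6786e+07


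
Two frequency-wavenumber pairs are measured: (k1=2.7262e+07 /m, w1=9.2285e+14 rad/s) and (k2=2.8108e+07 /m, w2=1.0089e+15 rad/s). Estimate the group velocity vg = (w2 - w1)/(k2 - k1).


vg = (w2 - w1) / (k2 - k1)
= (1.0089e+15 - 9.2285e+14) / (2.8108e+07 - 2.7262e+07)
= 8.6050e+13 / 8.4600e+05
= 1.0171e+08 m/s

1.0171e+08


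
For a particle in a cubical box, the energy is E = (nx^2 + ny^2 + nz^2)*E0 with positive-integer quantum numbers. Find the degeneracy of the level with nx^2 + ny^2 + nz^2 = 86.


Enumerate all (nx, ny, nz) with nx^2 + ny^2 + nz^2 = 86:
(1,2,9)
(1,6,7)
(1,7,6)
(1,9,2)
(2,1,9)
(2,9,1)
(5,5,6)
(5,6,5)
(6,1,7)
(6,5,5)
(6,7,1)
(7,1,6)
(7,6,1)
(9,1,2)
(9,2,1)
Total degeneracy = 15

15


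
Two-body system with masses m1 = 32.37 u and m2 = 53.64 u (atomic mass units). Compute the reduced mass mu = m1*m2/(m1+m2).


mu = m1 * m2 / (m1 + m2)
= 32.37 * 53.64 / (32.37 + 53.64)
= 1736.3268 / 86.01
= 20.1875 u

20.1875


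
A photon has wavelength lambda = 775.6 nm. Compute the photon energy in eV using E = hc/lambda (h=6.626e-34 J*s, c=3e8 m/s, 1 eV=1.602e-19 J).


E = hc / lambda
= (6.626e-34)(3e8) / (775.6e-9)
= 1.9878e-25 / 7.7560e-07
= 2.5629e-19 J
Converting to eV: 2.5629e-19 / 1.602e-19
= 1.5998 eV

1.5998


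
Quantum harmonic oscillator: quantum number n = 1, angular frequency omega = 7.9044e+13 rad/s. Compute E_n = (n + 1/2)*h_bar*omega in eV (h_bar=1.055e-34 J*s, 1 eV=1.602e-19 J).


E = (n + 1/2) * h_bar * omega
= (1 + 0.5) * 1.055e-34 * 7.9044e+13
= 1.5 * 8.3391e-21
= 1.2509e-20 J
= 0.0781 eV

0.0781


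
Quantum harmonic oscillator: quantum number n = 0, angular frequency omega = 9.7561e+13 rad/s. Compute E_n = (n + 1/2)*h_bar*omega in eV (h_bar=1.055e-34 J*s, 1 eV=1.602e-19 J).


E = (n + 1/2) * h_bar * omega
= (0 + 0.5) * 1.055e-34 * 9.7561e+13
= 0.5 * 1.0293e-20
= 5.1463e-21 J
= 0.0321 eV

0.0321


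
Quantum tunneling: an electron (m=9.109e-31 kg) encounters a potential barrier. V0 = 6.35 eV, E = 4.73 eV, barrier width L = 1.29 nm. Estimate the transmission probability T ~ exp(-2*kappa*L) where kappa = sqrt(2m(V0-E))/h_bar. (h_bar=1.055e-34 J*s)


V0 - E = 1.62 eV = 2.5952e-19 J
kappa = sqrt(2 * m * (V0-E)) / h_bar
= sqrt(2 * 9.109e-31 * 2.5952e-19) / 1.055e-34
= 6.5176e+09 /m
2*kappa*L = 2 * 6.5176e+09 * 1.29e-9
= 16.8154
T = exp(-16.8154) = 4.979420e-08

4.979420e-08


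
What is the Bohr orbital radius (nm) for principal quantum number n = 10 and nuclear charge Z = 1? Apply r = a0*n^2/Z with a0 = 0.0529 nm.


r = a0 * n^2 / Z
= 0.0529 * 10^2 / 1
= 0.0529 * 100 / 1
= 5.29 nm

5.29


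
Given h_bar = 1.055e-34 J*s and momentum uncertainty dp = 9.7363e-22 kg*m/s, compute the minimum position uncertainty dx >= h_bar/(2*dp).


dx = h_bar / (2 * dp)
= 1.055e-34 / (2 * 9.7363e-22)
= 1.055e-34 / 1.9473e-21
= 5.4179e-14 m

5.4179e-14


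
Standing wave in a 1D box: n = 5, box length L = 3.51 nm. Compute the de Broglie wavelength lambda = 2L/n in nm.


lambda = 2L / n
= 2 * 3.51 / 5
= 7.02 / 5
= 1.404 nm

1.404


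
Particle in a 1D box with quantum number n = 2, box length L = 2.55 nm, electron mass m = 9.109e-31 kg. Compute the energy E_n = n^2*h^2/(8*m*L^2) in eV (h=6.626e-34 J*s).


E = n^2 * h^2 / (8 * m * L^2)
= 2^2 * (6.626e-34)^2 / (8 * 9.109e-31 * (2.55e-9)^2)
= 4 * 4.3904e-67 / (8 * 9.109e-31 * 6.5025e-18)
= 3.7061e-20 J
= 0.2313 eV

0.2313


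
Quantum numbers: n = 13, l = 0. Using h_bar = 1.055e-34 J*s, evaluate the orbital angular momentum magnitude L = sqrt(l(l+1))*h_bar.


L = sqrt(l*(l+1)) * h_bar
= sqrt(0 * 1) * 1.055e-34
= sqrt(0) * 1.055e-34
= 0.0 * 1.055e-34
= 0.0000e+00 J*s

0.0000e+00


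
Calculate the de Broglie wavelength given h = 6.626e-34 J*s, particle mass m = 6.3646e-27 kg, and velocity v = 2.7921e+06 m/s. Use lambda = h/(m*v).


lambda = h / (m * v)
= 6.626e-34 / (6.3646e-27 * 2.7921e+06)
= 6.626e-34 / 1.7771e-20
= 3.7286e-14 m

3.7286e-14


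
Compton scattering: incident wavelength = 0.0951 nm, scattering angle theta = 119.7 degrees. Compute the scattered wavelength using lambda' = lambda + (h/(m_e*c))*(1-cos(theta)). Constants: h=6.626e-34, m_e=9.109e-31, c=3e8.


Compton wavelength: h/(m_e*c) = 2.4247e-12 m
d_lambda = 2.4247e-12 * (1 - cos(119.7 deg))
= 2.4247e-12 * 1.495459
= 3.6261e-12 m = 0.003626 nm
lambda' = 0.0951 + 0.003626
= 0.098726 nm

0.098726


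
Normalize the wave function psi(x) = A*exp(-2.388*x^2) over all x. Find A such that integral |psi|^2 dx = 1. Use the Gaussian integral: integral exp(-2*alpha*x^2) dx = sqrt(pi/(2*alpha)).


integral |psi|^2 dx = A^2 * sqrt(pi/(2*alpha)) = 1
A^2 = sqrt(2*alpha/pi)
= sqrt(2 * 2.388 / pi)
= 1.232983
A = sqrt(1.232983)
= 1.1104

1.1104


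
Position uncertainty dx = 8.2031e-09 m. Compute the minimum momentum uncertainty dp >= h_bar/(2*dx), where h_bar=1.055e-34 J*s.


dp = h_bar / (2 * dx)
= 1.055e-34 / (2 * 8.2031e-09)
= 1.055e-34 / 1.6406e-08
= 6.4305e-27 kg*m/s

6.4305e-27


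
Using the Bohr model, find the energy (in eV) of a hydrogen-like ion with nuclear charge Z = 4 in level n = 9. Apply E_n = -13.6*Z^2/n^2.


E_n = -13.6 * Z^2 / n^2
= -13.6 * 4^2 / 9^2
= -13.6 * 16 / 81
= -2.6864 eV

-2.6864


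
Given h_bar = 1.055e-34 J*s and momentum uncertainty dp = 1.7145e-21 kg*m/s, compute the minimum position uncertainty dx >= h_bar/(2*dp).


dx = h_bar / (2 * dp)
= 1.055e-34 / (2 * 1.7145e-21)
= 1.055e-34 / 3.4290e-21
= 3.0767e-14 m

3.0767e-14


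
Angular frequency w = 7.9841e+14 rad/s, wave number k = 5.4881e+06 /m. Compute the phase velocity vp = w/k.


vp = w / k
= 7.9841e+14 / 5.4881e+06
= 1.4548e+08 m/s

1.4548e+08


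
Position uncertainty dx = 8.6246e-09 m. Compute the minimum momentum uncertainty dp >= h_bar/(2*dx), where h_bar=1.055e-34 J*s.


dp = h_bar / (2 * dx)
= 1.055e-34 / (2 * 8.6246e-09)
= 1.055e-34 / 1.7249e-08
= 6.1162e-27 kg*m/s

6.1162e-27


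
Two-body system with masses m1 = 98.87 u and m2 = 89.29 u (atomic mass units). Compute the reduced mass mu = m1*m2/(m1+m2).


mu = m1 * m2 / (m1 + m2)
= 98.87 * 89.29 / (98.87 + 89.29)
= 8828.1023 / 188.16
= 46.9181 u

46.9181


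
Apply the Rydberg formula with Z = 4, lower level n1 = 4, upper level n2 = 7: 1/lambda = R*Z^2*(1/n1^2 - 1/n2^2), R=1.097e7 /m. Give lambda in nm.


1/lambda = R * Z^2 * (1/n1^2 - 1/n2^2)
= 1.097e7 * 4^2 * (1/4^2 - 1/7^2)
= 1.097e7 * 16 * (0.0625 - 0.020408)
= 7.3880e+06 /m
lambda = 1 / 7.3880e+06
= 135.3554 nm

135.3554


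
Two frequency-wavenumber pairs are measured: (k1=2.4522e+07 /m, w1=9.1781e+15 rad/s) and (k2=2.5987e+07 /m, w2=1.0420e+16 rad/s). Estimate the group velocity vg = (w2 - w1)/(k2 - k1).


vg = (w2 - w1) / (k2 - k1)
= (1.0420e+16 - 9.1781e+15) / (2.5987e+07 - 2.4522e+07)
= 1.2419e+15 / 1.4650e+06
= 8.4771e+08 m/s

8.4771e+08


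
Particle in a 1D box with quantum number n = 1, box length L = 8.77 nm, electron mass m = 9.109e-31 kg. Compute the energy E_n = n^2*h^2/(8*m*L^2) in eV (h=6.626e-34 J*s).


E = n^2 * h^2 / (8 * m * L^2)
= 1^2 * (6.626e-34)^2 / (8 * 9.109e-31 * (8.77e-9)^2)
= 1 * 4.3904e-67 / (8 * 9.109e-31 * 7.6913e-17)
= 7.8333e-22 J
= 0.0049 eV

0.0049


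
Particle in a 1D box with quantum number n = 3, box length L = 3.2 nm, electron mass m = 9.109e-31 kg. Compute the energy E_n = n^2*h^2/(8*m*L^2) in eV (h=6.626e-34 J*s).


E = n^2 * h^2 / (8 * m * L^2)
= 3^2 * (6.626e-34)^2 / (8 * 9.109e-31 * (3.2e-9)^2)
= 9 * 4.3904e-67 / (8 * 9.109e-31 * 1.0240e-17)
= 5.2952e-20 J
= 0.3305 eV

0.3305


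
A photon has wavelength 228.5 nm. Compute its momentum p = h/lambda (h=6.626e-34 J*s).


p = h / lambda
= 6.626e-34 / (228.5e-9)
= 6.626e-34 / 2.2850e-07
= 2.8998e-27 kg*m/s

2.8998e-27


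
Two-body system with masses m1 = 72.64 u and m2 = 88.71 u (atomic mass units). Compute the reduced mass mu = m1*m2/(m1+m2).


mu = m1 * m2 / (m1 + m2)
= 72.64 * 88.71 / (72.64 + 88.71)
= 6443.8944 / 161.35
= 39.9374 u

39.9374


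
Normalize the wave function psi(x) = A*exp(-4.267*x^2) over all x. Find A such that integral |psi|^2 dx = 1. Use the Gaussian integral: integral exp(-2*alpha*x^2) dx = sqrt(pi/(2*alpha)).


integral |psi|^2 dx = A^2 * sqrt(pi/(2*alpha)) = 1
A^2 = sqrt(2*alpha/pi)
= sqrt(2 * 4.267 / pi)
= 1.648168
A = sqrt(1.648168)
= 1.2838

1.2838


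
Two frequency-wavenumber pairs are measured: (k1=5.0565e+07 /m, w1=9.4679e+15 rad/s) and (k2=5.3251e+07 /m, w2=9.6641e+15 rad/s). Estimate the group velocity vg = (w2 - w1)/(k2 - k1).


vg = (w2 - w1) / (k2 - k1)
= (9.6641e+15 - 9.4679e+15) / (5.3251e+07 - 5.0565e+07)
= 1.9620e+14 / 2.6860e+06
= 7.3045e+07 m/s

7.3045e+07


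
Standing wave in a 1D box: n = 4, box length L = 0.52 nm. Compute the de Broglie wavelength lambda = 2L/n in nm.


lambda = 2L / n
= 2 * 0.52 / 4
= 1.04 / 4
= 0.26 nm

0.26


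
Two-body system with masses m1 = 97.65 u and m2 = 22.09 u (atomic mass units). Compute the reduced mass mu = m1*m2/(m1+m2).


mu = m1 * m2 / (m1 + m2)
= 97.65 * 22.09 / (97.65 + 22.09)
= 2157.0885 / 119.74
= 18.0148 u

18.0148


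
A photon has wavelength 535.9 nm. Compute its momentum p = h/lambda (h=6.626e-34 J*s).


p = h / lambda
= 6.626e-34 / (535.9e-9)
= 6.626e-34 / 5.3590e-07
= 1.2364e-27 kg*m/s

1.2364e-27


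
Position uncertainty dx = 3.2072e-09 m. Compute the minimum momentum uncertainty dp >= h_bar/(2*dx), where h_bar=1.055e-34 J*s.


dp = h_bar / (2 * dx)
= 1.055e-34 / (2 * 3.2072e-09)
= 1.055e-34 / 6.4144e-09
= 1.6447e-26 kg*m/s

1.6447e-26


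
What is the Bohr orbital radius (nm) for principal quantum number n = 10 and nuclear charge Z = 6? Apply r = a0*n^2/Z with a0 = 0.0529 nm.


r = a0 * n^2 / Z
= 0.0529 * 10^2 / 6
= 0.0529 * 100 / 6
= 0.8817 nm

0.8817


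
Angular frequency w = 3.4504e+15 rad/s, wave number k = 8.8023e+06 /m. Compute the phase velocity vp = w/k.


vp = w / k
= 3.4504e+15 / 8.8023e+06
= 3.9199e+08 m/s

3.9199e+08


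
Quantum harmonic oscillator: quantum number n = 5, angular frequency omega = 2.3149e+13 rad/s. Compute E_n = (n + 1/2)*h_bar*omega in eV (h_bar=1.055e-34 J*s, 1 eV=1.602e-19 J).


E = (n + 1/2) * h_bar * omega
= (5 + 0.5) * 1.055e-34 * 2.3149e+13
= 5.5 * 2.4422e-21
= 1.3432e-20 J
= 0.0838 eV

0.0838


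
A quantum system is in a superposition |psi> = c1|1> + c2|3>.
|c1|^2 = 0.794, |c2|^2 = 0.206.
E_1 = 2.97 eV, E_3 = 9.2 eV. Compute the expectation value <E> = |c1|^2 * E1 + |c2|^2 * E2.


<E> = |c1|^2 * E1 + |c2|^2 * E2
= 0.794 * 2.97 + 0.206 * 9.2
= 2.3582 + 1.8952
= 4.2534 eV

4.2534


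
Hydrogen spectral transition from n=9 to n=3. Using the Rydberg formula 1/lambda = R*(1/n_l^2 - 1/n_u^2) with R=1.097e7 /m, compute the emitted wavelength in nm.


1/lambda = R * (1/n_l^2 - 1/n_u^2)
= 1.097e7 * (1/3^2 - 1/9^2)
= 1.097e7 * (0.111111 - 0.012346)
= 1.097e7 * 0.098765
= 1.0835e+06 /m
lambda = 1 / 1.0835e+06 = 922.9717 nm

922.9717


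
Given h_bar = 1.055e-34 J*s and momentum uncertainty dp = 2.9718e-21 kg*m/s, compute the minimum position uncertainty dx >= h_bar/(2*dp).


dx = h_bar / (2 * dp)
= 1.055e-34 / (2 * 2.9718e-21)
= 1.055e-34 / 5.9436e-21
= 1.7750e-14 m

1.7750e-14


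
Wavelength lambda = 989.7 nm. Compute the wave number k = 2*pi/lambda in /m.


k = 2 * pi / lambda
= 6.2832 / (989.7e-9)
= 6.2832 / 9.8970e-07
= 6.3486e+06 /m

6.3486e+06


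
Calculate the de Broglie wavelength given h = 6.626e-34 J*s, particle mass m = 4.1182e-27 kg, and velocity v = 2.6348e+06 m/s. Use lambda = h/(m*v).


lambda = h / (m * v)
= 6.626e-34 / (4.1182e-27 * 2.6348e+06)
= 6.626e-34 / 1.0851e-20
= 6.1066e-14 m

6.1066e-14


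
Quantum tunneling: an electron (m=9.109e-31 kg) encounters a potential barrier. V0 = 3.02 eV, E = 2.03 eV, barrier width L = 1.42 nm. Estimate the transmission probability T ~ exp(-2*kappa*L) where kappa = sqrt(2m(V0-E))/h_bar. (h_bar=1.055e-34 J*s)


V0 - E = 0.99 eV = 1.5860e-19 J
kappa = sqrt(2 * m * (V0-E)) / h_bar
= sqrt(2 * 9.109e-31 * 1.5860e-19) / 1.055e-34
= 5.0950e+09 /m
2*kappa*L = 2 * 5.0950e+09 * 1.42e-9
= 14.4699
T = exp(-14.4699) = 5.197671e-07

5.197671e-07


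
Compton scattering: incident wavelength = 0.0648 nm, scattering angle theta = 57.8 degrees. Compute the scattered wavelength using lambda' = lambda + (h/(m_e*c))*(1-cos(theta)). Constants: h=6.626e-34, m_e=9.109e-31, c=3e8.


Compton wavelength: h/(m_e*c) = 2.4247e-12 m
d_lambda = 2.4247e-12 * (1 - cos(57.8 deg))
= 2.4247e-12 * 0.467124
= 1.1326e-12 m = 0.001133 nm
lambda' = 0.0648 + 0.001133
= 0.065933 nm

0.065933


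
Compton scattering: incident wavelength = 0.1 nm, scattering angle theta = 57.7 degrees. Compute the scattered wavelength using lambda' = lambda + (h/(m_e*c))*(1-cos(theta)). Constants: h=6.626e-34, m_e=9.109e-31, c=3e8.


Compton wavelength: h/(m_e*c) = 2.4247e-12 m
d_lambda = 2.4247e-12 * (1 - cos(57.7 deg))
= 2.4247e-12 * 0.465648
= 1.1291e-12 m = 0.001129 nm
lambda' = 0.1 + 0.001129
= 0.101129 nm

0.101129


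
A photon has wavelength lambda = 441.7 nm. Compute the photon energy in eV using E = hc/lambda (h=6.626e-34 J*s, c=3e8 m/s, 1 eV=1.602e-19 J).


E = hc / lambda
= (6.626e-34)(3e8) / (441.7e-9)
= 1.9878e-25 / 4.4170e-07
= 4.5003e-19 J
Converting to eV: 4.5003e-19 / 1.602e-19
= 2.8092 eV

2.8092


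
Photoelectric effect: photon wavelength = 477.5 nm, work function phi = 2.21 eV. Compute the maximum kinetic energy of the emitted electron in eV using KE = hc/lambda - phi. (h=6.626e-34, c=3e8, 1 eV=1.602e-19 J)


E_photon = hc / lambda
= (6.626e-34)(3e8) / (477.5e-9)
= 4.1629e-19 J
= 2.5986 eV
KE = E_photon - phi
= 2.5986 - 2.21
= 0.3886 eV

0.3886


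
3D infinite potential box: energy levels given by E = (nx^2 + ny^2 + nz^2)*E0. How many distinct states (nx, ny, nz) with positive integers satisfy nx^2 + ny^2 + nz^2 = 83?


Enumerate all (nx, ny, nz) with nx^2 + ny^2 + nz^2 = 83:
(1,1,9)
(1,9,1)
(3,5,7)
(3,7,5)
(5,3,7)
(5,7,3)
(7,3,5)
(7,5,3)
(9,1,1)
Total degeneracy = 9

9


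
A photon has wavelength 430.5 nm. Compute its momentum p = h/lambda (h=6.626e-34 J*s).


p = h / lambda
= 6.626e-34 / (430.5e-9)
= 6.626e-34 / 4.3050e-07
= 1.5391e-27 kg*m/s

1.5391e-27


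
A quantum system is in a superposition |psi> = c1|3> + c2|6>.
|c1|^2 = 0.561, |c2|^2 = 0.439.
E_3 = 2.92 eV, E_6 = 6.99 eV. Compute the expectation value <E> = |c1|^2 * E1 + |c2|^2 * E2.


<E> = |c1|^2 * E1 + |c2|^2 * E2
= 0.561 * 2.92 + 0.439 * 6.99
= 1.6381 + 3.0686
= 4.7067 eV

4.7067


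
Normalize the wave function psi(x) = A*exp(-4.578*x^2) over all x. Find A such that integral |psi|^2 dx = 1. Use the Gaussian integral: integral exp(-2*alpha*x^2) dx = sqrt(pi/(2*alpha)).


integral |psi|^2 dx = A^2 * sqrt(pi/(2*alpha)) = 1
A^2 = sqrt(2*alpha/pi)
= sqrt(2 * 4.578 / pi)
= 1.707175
A = sqrt(1.707175)
= 1.3066

1.3066


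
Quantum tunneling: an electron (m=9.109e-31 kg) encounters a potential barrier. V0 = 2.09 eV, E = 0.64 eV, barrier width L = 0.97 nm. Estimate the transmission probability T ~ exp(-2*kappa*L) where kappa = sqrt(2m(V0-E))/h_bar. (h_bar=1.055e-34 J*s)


V0 - E = 1.45 eV = 2.3229e-19 J
kappa = sqrt(2 * m * (V0-E)) / h_bar
= sqrt(2 * 9.109e-31 * 2.3229e-19) / 1.055e-34
= 6.1661e+09 /m
2*kappa*L = 2 * 6.1661e+09 * 0.97e-9
= 11.9623
T = exp(-11.9623) = 6.380238e-06

6.380238e-06


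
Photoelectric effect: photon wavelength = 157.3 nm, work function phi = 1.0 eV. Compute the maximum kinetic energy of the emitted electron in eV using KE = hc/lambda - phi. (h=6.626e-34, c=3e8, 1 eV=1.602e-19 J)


E_photon = hc / lambda
= (6.626e-34)(3e8) / (157.3e-9)
= 1.2637e-18 J
= 7.8883 eV
KE = E_photon - phi
= 7.8883 - 1.0
= 6.8883 eV

6.8883


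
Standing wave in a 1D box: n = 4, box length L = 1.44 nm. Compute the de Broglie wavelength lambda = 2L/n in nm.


lambda = 2L / n
= 2 * 1.44 / 4
= 2.88 / 4
= 0.72 nm

0.72


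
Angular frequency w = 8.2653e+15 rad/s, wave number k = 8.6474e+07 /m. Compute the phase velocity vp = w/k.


vp = w / k
= 8.2653e+15 / 8.6474e+07
= 9.5581e+07 m/s

9.5581e+07


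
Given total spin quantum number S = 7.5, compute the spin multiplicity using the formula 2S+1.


Spin multiplicity = 2S + 1
= 2 * 7.5 + 1
= 15.0 + 1
= 16

16


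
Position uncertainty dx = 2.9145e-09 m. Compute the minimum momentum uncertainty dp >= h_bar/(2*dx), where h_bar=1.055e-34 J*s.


dp = h_bar / (2 * dx)
= 1.055e-34 / (2 * 2.9145e-09)
= 1.055e-34 / 5.8290e-09
= 1.8099e-26 kg*m/s

1.8099e-26


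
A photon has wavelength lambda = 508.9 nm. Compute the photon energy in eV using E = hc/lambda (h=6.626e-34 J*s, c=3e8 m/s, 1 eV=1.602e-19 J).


E = hc / lambda
= (6.626e-34)(3e8) / (508.9e-9)
= 1.9878e-25 / 5.0890e-07
= 3.9061e-19 J
Converting to eV: 3.9061e-19 / 1.602e-19
= 2.4382 eV

2.4382


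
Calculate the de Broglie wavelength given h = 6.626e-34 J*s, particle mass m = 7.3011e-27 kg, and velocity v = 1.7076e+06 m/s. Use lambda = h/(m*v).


lambda = h / (m * v)
= 6.626e-34 / (7.3011e-27 * 1.7076e+06)
= 6.626e-34 / 1.2467e-20
= 5.3147e-14 m

5.3147e-14


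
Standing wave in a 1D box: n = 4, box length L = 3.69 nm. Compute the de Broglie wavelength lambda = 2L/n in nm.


lambda = 2L / n
= 2 * 3.69 / 4
= 7.38 / 4
= 1.845 nm

1.845


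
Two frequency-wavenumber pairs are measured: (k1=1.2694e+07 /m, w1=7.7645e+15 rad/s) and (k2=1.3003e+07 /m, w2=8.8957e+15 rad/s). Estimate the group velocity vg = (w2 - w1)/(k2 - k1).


vg = (w2 - w1) / (k2 - k1)
= (8.8957e+15 - 7.7645e+15) / (1.3003e+07 - 1.2694e+07)
= 1.1312e+15 / 3.0900e+05
= 3.6608e+09 m/s

3.6608e+09


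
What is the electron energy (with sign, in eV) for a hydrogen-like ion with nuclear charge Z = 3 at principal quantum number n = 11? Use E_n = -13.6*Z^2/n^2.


E_n = -13.6 * Z^2 / n^2
= -13.6 * 3^2 / 11^2
= -13.6 * 9 / 121
= -1.0116 eV

-1.0116


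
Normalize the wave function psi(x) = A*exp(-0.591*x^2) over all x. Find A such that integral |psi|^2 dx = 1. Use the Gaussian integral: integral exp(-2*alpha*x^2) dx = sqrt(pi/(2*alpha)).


integral |psi|^2 dx = A^2 * sqrt(pi/(2*alpha)) = 1
A^2 = sqrt(2*alpha/pi)
= sqrt(2 * 0.591 / pi)
= 0.613386
A = sqrt(0.613386)
= 0.7832

0.7832


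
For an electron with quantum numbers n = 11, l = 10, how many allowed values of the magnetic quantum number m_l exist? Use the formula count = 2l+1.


m_l ranges from -l to +l in integer steps
So m_l goes from -10 to +10
Count = 2l + 1 = 2*10 + 1
= 21

21


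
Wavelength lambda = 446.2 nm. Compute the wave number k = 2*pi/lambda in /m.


k = 2 * pi / lambda
= 6.2832 / (446.2e-9)
= 6.2832 / 4.4620e-07
= 1.4082e+07 /m

1.4082e+07


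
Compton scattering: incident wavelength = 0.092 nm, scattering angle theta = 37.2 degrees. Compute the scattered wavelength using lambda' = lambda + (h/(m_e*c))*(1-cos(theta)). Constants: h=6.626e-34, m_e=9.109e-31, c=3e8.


Compton wavelength: h/(m_e*c) = 2.4247e-12 m
d_lambda = 2.4247e-12 * (1 - cos(37.2 deg))
= 2.4247e-12 * 0.20347
= 4.9336e-13 m = 0.000493 nm
lambda' = 0.092 + 0.000493
= 0.092493 nm

0.092493


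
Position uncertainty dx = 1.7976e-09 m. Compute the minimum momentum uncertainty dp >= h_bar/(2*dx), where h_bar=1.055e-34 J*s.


dp = h_bar / (2 * dx)
= 1.055e-34 / (2 * 1.7976e-09)
= 1.055e-34 / 3.5952e-09
= 2.9345e-26 kg*m/s

2.9345e-26


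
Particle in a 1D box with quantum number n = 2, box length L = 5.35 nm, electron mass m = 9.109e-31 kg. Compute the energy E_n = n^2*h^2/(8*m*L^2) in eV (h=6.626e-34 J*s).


E = n^2 * h^2 / (8 * m * L^2)
= 2^2 * (6.626e-34)^2 / (8 * 9.109e-31 * (5.35e-9)^2)
= 4 * 4.3904e-67 / (8 * 9.109e-31 * 2.8622e-17)
= 8.4197e-21 J
= 0.0526 eV

0.0526


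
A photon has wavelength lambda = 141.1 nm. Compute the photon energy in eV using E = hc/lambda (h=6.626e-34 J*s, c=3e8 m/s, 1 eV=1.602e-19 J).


E = hc / lambda
= (6.626e-34)(3e8) / (141.1e-9)
= 1.9878e-25 / 1.4110e-07
= 1.4088e-18 J
Converting to eV: 1.4088e-18 / 1.602e-19
= 8.7939 eV

8.7939


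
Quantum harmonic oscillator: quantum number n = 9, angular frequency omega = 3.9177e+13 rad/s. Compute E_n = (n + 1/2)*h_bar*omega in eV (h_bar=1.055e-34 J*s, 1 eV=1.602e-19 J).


E = (n + 1/2) * h_bar * omega
= (9 + 0.5) * 1.055e-34 * 3.9177e+13
= 9.5 * 4.1332e-21
= 3.9265e-20 J
= 0.2451 eV

0.2451


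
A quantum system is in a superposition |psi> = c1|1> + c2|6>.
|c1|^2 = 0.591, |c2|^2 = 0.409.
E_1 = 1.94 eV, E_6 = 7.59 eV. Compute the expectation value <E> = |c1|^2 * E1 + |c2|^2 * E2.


<E> = |c1|^2 * E1 + |c2|^2 * E2
= 0.591 * 1.94 + 0.409 * 7.59
= 1.1465 + 3.1043
= 4.2508 eV

4.2508


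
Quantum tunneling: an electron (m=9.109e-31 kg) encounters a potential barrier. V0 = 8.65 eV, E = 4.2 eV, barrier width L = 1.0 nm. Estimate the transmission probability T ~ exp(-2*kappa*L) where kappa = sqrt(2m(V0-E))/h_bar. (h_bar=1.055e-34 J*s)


V0 - E = 4.45 eV = 7.1289e-19 J
kappa = sqrt(2 * m * (V0-E)) / h_bar
= sqrt(2 * 9.109e-31 * 7.1289e-19) / 1.055e-34
= 1.0802e+10 /m
2*kappa*L = 2 * 1.0802e+10 * 1.0e-9
= 21.6042
T = exp(-21.6042) = 4.143759e-10

4.143759e-10


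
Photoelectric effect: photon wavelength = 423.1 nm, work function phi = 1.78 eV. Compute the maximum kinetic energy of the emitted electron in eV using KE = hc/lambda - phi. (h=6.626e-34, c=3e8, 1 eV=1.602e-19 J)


E_photon = hc / lambda
= (6.626e-34)(3e8) / (423.1e-9)
= 4.6982e-19 J
= 2.9327 eV
KE = E_photon - phi
= 2.9327 - 1.78
= 1.1527 eV

1.1527


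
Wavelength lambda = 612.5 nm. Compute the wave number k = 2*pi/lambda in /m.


k = 2 * pi / lambda
= 6.2832 / (612.5e-9)
= 6.2832 / 6.1250e-07
= 1.0258e+07 /m

1.0258e+07


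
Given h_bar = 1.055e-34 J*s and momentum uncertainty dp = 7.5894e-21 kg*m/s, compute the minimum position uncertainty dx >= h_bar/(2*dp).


dx = h_bar / (2 * dp)
= 1.055e-34 / (2 * 7.5894e-21)
= 1.055e-34 / 1.5179e-20
= 6.9505e-15 m

6.9505e-15


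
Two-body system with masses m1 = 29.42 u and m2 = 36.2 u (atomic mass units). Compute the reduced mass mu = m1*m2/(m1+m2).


mu = m1 * m2 / (m1 + m2)
= 29.42 * 36.2 / (29.42 + 36.2)
= 1065.004 / 65.62
= 16.2299 u

16.2299


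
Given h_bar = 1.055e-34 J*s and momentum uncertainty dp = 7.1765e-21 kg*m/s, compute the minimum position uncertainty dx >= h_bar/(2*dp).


dx = h_bar / (2 * dp)
= 1.055e-34 / (2 * 7.1765e-21)
= 1.055e-34 / 1.4353e-20
= 7.3504e-15 m

7.3504e-15


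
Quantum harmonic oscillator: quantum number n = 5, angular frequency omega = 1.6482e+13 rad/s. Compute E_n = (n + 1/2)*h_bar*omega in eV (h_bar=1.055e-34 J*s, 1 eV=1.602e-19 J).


E = (n + 1/2) * h_bar * omega
= (5 + 0.5) * 1.055e-34 * 1.6482e+13
= 5.5 * 1.7389e-21
= 9.5637e-21 J
= 0.0597 eV

0.0597


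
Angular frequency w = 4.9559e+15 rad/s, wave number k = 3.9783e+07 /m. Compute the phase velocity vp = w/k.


vp = w / k
= 4.9559e+15 / 3.9783e+07
= 1.2457e+08 m/s

1.2457e+08


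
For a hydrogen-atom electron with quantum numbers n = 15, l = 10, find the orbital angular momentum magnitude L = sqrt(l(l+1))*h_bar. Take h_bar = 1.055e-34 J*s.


L = sqrt(l*(l+1)) * h_bar
= sqrt(10 * 11) * 1.055e-34
= sqrt(110) * 1.055e-34
= 10.4881 * 1.055e-34
= 1.1065e-33 J*s

1.1065e-33


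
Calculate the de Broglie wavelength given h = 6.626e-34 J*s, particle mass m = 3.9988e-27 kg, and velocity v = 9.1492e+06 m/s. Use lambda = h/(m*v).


lambda = h / (m * v)
= 6.626e-34 / (3.9988e-27 * 9.1492e+06)
= 6.626e-34 / 3.6586e-20
= 1.8111e-14 m

1.8111e-14


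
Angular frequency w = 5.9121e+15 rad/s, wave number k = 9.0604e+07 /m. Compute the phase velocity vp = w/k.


vp = w / k
= 5.9121e+15 / 9.0604e+07
= 6.5252e+07 m/s

6.5252e+07


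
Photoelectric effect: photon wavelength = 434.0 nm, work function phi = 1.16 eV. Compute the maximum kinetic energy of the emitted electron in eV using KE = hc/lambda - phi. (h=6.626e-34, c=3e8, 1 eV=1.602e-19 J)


E_photon = hc / lambda
= (6.626e-34)(3e8) / (434.0e-9)
= 4.5802e-19 J
= 2.859 eV
KE = E_photon - phi
= 2.859 - 1.16
= 1.699 eV

1.699


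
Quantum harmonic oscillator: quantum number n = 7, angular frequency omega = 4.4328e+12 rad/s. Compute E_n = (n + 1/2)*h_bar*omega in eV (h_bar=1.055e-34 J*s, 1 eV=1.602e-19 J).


E = (n + 1/2) * h_bar * omega
= (7 + 0.5) * 1.055e-34 * 4.4328e+12
= 7.5 * 4.6766e-22
= 3.5075e-21 J
= 0.0219 eV

0.0219


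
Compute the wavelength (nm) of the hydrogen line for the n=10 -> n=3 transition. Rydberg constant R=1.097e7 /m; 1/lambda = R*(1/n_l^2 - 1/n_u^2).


1/lambda = R * (1/n_l^2 - 1/n_u^2)
= 1.097e7 * (1/3^2 - 1/10^2)
= 1.097e7 * (0.111111 - 0.01)
= 1.097e7 * 0.101111
= 1.1092e+06 /m
lambda = 1 / 1.1092e+06 = 901.5597 nm

901.5597


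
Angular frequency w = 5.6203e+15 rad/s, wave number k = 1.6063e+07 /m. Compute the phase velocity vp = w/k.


vp = w / k
= 5.6203e+15 / 1.6063e+07
= 3.4989e+08 m/s

3.4989e+08


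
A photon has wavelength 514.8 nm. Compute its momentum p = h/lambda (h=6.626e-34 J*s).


p = h / lambda
= 6.626e-34 / (514.8e-9)
= 6.626e-34 / 5.1480e-07
= 1.2871e-27 kg*m/s

1.2871e-27


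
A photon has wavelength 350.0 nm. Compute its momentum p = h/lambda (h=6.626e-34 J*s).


p = h / lambda
= 6.626e-34 / (350.0e-9)
= 6.626e-34 / 3.5000e-07
= 1.8931e-27 kg*m/s

1.8931e-27


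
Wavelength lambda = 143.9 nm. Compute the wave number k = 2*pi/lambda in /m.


k = 2 * pi / lambda
= 6.2832 / (143.9e-9)
= 6.2832 / 1.4390e-07
= 4.3664e+07 /m

4.3664e+07


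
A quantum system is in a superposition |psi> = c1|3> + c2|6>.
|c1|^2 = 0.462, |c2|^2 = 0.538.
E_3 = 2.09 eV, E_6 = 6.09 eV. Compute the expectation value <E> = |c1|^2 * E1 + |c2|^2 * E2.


<E> = |c1|^2 * E1 + |c2|^2 * E2
= 0.462 * 2.09 + 0.538 * 6.09
= 0.9656 + 3.2764
= 4.242 eV

4.242


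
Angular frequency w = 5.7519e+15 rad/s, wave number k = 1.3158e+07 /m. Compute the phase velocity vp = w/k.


vp = w / k
= 5.7519e+15 / 1.3158e+07
= 4.3714e+08 m/s

4.3714e+08


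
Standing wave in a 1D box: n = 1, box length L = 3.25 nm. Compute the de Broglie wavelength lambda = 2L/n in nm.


lambda = 2L / n
= 2 * 3.25 / 1
= 6.5 / 1
= 6.5 nm

6.5


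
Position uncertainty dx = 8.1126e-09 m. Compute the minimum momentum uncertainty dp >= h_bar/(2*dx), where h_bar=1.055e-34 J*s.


dp = h_bar / (2 * dx)
= 1.055e-34 / (2 * 8.1126e-09)
= 1.055e-34 / 1.6225e-08
= 6.5022e-27 kg*m/s

6.5022e-27


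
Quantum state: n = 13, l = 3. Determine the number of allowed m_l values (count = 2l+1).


m_l ranges from -l to +l in integer steps
So m_l goes from -3 to +3
Count = 2l + 1 = 2*3 + 1
= 7

7


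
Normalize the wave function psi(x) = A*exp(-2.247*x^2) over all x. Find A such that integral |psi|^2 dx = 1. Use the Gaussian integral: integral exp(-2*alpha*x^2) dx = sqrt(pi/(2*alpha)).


integral |psi|^2 dx = A^2 * sqrt(pi/(2*alpha)) = 1
A^2 = sqrt(2*alpha/pi)
= sqrt(2 * 2.247 / pi)
= 1.196029
A = sqrt(1.196029)
= 1.0936

1.0936


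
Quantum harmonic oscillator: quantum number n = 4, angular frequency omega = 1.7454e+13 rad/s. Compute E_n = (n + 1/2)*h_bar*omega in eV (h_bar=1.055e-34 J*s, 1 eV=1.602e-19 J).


E = (n + 1/2) * h_bar * omega
= (4 + 0.5) * 1.055e-34 * 1.7454e+13
= 4.5 * 1.8414e-21
= 8.2863e-21 J
= 0.0517 eV

0.0517


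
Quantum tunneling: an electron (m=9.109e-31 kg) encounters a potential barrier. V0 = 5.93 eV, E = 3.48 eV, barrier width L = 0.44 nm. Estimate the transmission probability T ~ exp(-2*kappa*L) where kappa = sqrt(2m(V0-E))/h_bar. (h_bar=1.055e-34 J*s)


V0 - E = 2.45 eV = 3.9249e-19 J
kappa = sqrt(2 * m * (V0-E)) / h_bar
= sqrt(2 * 9.109e-31 * 3.9249e-19) / 1.055e-34
= 8.0152e+09 /m
2*kappa*L = 2 * 8.0152e+09 * 0.44e-9
= 7.0533
T = exp(-7.0533) = 8.645161e-04

8.645161e-04


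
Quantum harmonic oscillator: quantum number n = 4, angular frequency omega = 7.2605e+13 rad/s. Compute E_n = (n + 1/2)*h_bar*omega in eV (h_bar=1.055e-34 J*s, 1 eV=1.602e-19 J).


E = (n + 1/2) * h_bar * omega
= (4 + 0.5) * 1.055e-34 * 7.2605e+13
= 4.5 * 7.6598e-21
= 3.4469e-20 J
= 0.2152 eV

0.2152


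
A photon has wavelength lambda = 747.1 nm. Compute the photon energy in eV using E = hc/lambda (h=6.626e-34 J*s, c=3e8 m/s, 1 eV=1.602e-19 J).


E = hc / lambda
= (6.626e-34)(3e8) / (747.1e-9)
= 1.9878e-25 / 7.4710e-07
= 2.6607e-19 J
Converting to eV: 2.6607e-19 / 1.602e-19
= 1.6609 eV

1.6609


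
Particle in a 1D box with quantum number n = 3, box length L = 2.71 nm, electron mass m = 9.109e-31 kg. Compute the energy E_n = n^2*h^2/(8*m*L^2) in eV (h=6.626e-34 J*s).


E = n^2 * h^2 / (8 * m * L^2)
= 3^2 * (6.626e-34)^2 / (8 * 9.109e-31 * (2.71e-9)^2)
= 9 * 4.3904e-67 / (8 * 9.109e-31 * 7.3441e-18)
= 7.3832e-20 J
= 0.4609 eV

0.4609


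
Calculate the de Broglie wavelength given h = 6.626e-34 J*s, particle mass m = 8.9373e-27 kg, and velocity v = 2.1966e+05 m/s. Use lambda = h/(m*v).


lambda = h / (m * v)
= 6.626e-34 / (8.9373e-27 * 2.1966e+05)
= 6.626e-34 / 1.9632e-21
= 3.3752e-13 m

3.3752e-13


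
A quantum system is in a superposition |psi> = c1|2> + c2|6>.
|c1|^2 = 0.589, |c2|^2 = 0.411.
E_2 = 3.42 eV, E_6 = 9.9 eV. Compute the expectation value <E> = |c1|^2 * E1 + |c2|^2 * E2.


<E> = |c1|^2 * E1 + |c2|^2 * E2
= 0.589 * 3.42 + 0.411 * 9.9
= 2.0144 + 4.0689
= 6.0833 eV

6.0833


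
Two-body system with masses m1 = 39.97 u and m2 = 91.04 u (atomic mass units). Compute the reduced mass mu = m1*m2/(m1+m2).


mu = m1 * m2 / (m1 + m2)
= 39.97 * 91.04 / (39.97 + 91.04)
= 3638.8688 / 131.01
= 27.7755 u

27.7755


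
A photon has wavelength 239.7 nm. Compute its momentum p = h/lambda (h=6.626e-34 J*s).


p = h / lambda
= 6.626e-34 / (239.7e-9)
= 6.626e-34 / 2.3970e-07
= 2.7643e-27 kg*m/s

2.7643e-27


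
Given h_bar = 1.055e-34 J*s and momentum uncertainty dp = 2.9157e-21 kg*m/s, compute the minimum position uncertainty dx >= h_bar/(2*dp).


dx = h_bar / (2 * dp)
= 1.055e-34 / (2 * 2.9157e-21)
= 1.055e-34 / 5.8314e-21
= 1.8092e-14 m

1.8092e-14


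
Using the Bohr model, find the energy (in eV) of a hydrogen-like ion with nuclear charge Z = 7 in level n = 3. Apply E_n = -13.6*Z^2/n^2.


E_n = -13.6 * Z^2 / n^2
= -13.6 * 7^2 / 3^2
= -13.6 * 49 / 9
= -74.0444 eV

-74.0444


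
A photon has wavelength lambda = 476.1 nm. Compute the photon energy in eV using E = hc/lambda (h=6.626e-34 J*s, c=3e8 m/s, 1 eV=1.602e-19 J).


E = hc / lambda
= (6.626e-34)(3e8) / (476.1e-9)
= 1.9878e-25 / 4.7610e-07
= 4.1752e-19 J
Converting to eV: 4.1752e-19 / 1.602e-19
= 2.6062 eV

2.6062


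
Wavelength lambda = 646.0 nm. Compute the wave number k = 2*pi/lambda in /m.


k = 2 * pi / lambda
= 6.2832 / (646.0e-9)
= 6.2832 / 6.4600e-07
= 9.7263e+06 /m

9.7263e+06


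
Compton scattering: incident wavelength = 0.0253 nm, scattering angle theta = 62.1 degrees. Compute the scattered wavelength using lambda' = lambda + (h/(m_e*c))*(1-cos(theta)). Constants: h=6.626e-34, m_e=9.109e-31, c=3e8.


Compton wavelength: h/(m_e*c) = 2.4247e-12 m
d_lambda = 2.4247e-12 * (1 - cos(62.1 deg))
= 2.4247e-12 * 0.53207
= 1.2901e-12 m = 0.00129 nm
lambda' = 0.0253 + 0.00129
= 0.02659 nm

0.02659


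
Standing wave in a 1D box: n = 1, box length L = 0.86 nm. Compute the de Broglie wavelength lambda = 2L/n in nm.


lambda = 2L / n
= 2 * 0.86 / 1
= 1.72 / 1
= 1.72 nm

1.72


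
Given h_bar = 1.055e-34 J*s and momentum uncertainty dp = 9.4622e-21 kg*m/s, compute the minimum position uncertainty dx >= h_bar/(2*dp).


dx = h_bar / (2 * dp)
= 1.055e-34 / (2 * 9.4622e-21)
= 1.055e-34 / 1.8924e-20
= 5.5748e-15 m

5.5748e-15


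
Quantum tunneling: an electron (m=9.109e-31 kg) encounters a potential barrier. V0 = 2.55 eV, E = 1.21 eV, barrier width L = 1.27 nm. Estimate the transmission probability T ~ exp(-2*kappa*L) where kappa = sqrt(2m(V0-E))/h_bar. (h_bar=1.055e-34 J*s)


V0 - E = 1.34 eV = 2.1467e-19 J
kappa = sqrt(2 * m * (V0-E)) / h_bar
= sqrt(2 * 9.109e-31 * 2.1467e-19) / 1.055e-34
= 5.9276e+09 /m
2*kappa*L = 2 * 5.9276e+09 * 1.27e-9
= 15.0562
T = exp(-15.0562) = 2.891859e-07

2.891859e-07


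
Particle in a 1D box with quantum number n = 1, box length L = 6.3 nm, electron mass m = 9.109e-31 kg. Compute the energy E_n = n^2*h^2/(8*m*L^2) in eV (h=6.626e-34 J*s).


E = n^2 * h^2 / (8 * m * L^2)
= 1^2 * (6.626e-34)^2 / (8 * 9.109e-31 * (6.3e-9)^2)
= 1 * 4.3904e-67 / (8 * 9.109e-31 * 3.9690e-17)
= 1.5180e-21 J
= 0.0095 eV

0.0095


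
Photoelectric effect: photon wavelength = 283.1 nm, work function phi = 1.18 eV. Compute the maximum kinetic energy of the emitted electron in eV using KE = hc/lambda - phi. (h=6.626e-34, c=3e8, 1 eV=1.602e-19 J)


E_photon = hc / lambda
= (6.626e-34)(3e8) / (283.1e-9)
= 7.0215e-19 J
= 4.383 eV
KE = E_photon - phi
= 4.383 - 1.18
= 3.203 eV

3.203


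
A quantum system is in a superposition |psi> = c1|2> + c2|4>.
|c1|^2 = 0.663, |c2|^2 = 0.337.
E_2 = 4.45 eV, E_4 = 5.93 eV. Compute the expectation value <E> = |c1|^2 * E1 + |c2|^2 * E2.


<E> = |c1|^2 * E1 + |c2|^2 * E2
= 0.663 * 4.45 + 0.337 * 5.93
= 2.9504 + 1.9984
= 4.9488 eV

4.9488


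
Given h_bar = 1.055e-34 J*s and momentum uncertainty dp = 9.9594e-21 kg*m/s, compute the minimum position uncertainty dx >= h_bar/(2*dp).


dx = h_bar / (2 * dp)
= 1.055e-34 / (2 * 9.9594e-21)
= 1.055e-34 / 1.9919e-20
= 5.2965e-15 m

5.2965e-15


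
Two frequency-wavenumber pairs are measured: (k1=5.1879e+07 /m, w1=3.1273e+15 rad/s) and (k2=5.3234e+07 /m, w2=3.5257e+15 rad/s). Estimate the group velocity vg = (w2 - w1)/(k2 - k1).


vg = (w2 - w1) / (k2 - k1)
= (3.5257e+15 - 3.1273e+15) / (5.3234e+07 - 5.1879e+07)
= 3.9840e+14 / 1.3550e+06
= 2.9402e+08 m/s

2.9402e+08


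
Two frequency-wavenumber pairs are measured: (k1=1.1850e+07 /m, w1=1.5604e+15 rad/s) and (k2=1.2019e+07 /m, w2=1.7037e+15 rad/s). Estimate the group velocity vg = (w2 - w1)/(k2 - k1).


vg = (w2 - w1) / (k2 - k1)
= (1.7037e+15 - 1.5604e+15) / (1.2019e+07 - 1.1850e+07)
= 1.4330e+14 / 1.6900e+05
= 8.4793e+08 m/s

8.4793e+08


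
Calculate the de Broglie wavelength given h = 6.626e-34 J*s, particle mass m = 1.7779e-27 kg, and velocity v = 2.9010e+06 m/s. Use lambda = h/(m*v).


lambda = h / (m * v)
= 6.626e-34 / (1.7779e-27 * 2.9010e+06)
= 6.626e-34 / 5.1577e-21
= 1.2847e-13 m

1.2847e-13


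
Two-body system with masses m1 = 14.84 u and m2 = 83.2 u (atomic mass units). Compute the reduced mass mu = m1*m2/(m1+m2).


mu = m1 * m2 / (m1 + m2)
= 14.84 * 83.2 / (14.84 + 83.2)
= 1234.688 / 98.04
= 12.5937 u

12.5937


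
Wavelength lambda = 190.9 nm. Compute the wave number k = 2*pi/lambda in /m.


k = 2 * pi / lambda
= 6.2832 / (190.9e-9)
= 6.2832 / 1.9090e-07
= 3.2913e+07 /m

3.2913e+07


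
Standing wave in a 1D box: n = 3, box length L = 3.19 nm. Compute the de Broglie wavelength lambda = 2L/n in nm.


lambda = 2L / n
= 2 * 3.19 / 3
= 6.38 / 3
= 2.1267 nm

2.1267


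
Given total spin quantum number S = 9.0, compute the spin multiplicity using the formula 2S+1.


Spin multiplicity = 2S + 1
= 2 * 9.0 + 1
= 18.0 + 1
= 19

19


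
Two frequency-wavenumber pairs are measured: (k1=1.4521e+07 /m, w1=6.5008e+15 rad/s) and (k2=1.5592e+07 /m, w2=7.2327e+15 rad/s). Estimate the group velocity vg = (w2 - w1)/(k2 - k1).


vg = (w2 - w1) / (k2 - k1)
= (7.2327e+15 - 6.5008e+15) / (1.5592e+07 - 1.4521e+07)
= 7.3190e+14 / 1.0710e+06
= 6.8338e+08 m/s

6.8338e+08


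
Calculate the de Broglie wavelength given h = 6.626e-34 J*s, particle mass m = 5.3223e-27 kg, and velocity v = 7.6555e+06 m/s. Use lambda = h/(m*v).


lambda = h / (m * v)
= 6.626e-34 / (5.3223e-27 * 7.6555e+06)
= 6.626e-34 / 4.0745e-20
= 1.6262e-14 m

1.6262e-14


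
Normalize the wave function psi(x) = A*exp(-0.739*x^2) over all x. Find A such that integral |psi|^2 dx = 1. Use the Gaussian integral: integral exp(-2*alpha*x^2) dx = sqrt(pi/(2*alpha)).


integral |psi|^2 dx = A^2 * sqrt(pi/(2*alpha)) = 1
A^2 = sqrt(2*alpha/pi)
= sqrt(2 * 0.739 / pi)
= 0.685902
A = sqrt(0.685902)
= 0.8282

0.8282


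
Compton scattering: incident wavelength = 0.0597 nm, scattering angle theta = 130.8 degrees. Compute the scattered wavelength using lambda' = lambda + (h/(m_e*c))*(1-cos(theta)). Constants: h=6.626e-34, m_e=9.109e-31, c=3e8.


Compton wavelength: h/(m_e*c) = 2.4247e-12 m
d_lambda = 2.4247e-12 * (1 - cos(130.8 deg))
= 2.4247e-12 * 1.653421
= 4.0091e-12 m = 0.004009 nm
lambda' = 0.0597 + 0.004009
= 0.063709 nm

0.063709
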